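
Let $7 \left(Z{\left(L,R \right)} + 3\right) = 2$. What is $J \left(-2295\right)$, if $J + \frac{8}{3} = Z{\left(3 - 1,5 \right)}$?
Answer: $\frac{86445}{7} \approx 12349.0$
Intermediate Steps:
$Z{\left(L,R \right)} = - \frac{19}{7}$ ($Z{\left(L,R \right)} = -3 + \frac{1}{7} \cdot 2 = -3 + \frac{2}{7} = - \frac{19}{7}$)
$J = - \frac{113}{21}$ ($J = - \frac{8}{3} - \frac{19}{7} = - \frac{113}{21} \approx -5.381$)
$J \left(-2295\right) = \left(- \frac{113}{21}\right) \left(-2295\right) = \frac{86445}{7}$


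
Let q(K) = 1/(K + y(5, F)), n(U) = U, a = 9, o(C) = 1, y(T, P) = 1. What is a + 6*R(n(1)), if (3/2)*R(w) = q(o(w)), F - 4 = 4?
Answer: 11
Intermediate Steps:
F = 8 (F = 4 + 4 = 8)
q(K) = 1/(1 + K) (q(K) = 1/(K + 1) = 1/(1 + K))
R(w) = ⅓ (R(w) = 2/(3*(1 + 1)) = (⅔)/2 = (⅔)*(½) = ⅓)
a + 6*R(n(1)) = 9 + 6*(⅓) = 9 + 2 = 11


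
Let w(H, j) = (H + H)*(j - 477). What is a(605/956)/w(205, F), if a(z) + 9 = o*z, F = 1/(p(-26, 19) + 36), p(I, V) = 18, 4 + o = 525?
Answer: -8278227/5047856860 ≈ -0.0016399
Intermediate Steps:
o = 521 (o = -4 + 525 = 521)
F = 1/54 (F = 1/(18 + 36) = 1/54 ≈ 0.018519)
w(H, j) = 2*H*(-477 + j) (w(H, j) = (2*H)*(-477 + j) = 2*H*(-477 + j))
a(z) = -9 + 521*z
a(605/956)/w(205, F) = (-9 + 521*(605/956))/((2*205*(-477 + 1/54))) = (-9 + 521*(605*(1/956)))/((2*205*(-25757/54))) = (-9 + 521*(605/956))/(-5280185/27) = (-9 + 315205/956)*(-27/5280185) = (306601/956)*(-27/5280185) = -8278227/5047856860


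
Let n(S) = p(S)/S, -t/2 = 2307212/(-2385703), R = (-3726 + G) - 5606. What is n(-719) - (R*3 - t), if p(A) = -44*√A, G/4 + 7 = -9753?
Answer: 346208290972/2385703 + 44*I*√719/719 ≈ 1.4512e+5 + 1.6409*I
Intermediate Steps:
G = -39040 (G = -28 + 4*(-9753) = -28 - 39012 = -39040)
R = -48372 (R = (-3726 - 39040) - 5606 = -42766 - 5606 = -48372)
t = 4614424/2385703 (t = -4614424/(-2385703) = -4614424*(-1)/2385703 = -2*(-2307212/2385703) = 4614424/2385703 ≈ 1.9342)
n(S) = -44/√S (n(S) = (-44*√S)/S = -44/√S)
n(-719) - (R*3 - t) = -(-44)*I*√719/719 - (-48372*3 - 1*4614424/2385703) = -(-44)*I*√719/719 - (-145116 - 4614424/2385703) = 44*I*√719/719 - 1*(-346208290972/2385703) = 44*I*√719/719 + 346208290972/2385703 = 346208290972/2385703 + 44*I*√719/719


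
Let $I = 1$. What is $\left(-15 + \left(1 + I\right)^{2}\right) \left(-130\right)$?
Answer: $1430$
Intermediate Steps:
$\left(-15 + \left(1 + I\right)^{2}\right) \left(-130\right) = \left(-15 + \left(1 + 1\right)^{2}\right) \left(-130\right) = \left(-15 + 2^{2}\right) \left(-130\right) = \left(-15 + 4\right) \left(-130\right) = \left(-11\right) \left(-130\right) = 1430$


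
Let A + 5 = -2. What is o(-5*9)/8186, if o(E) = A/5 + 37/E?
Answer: -10/36837 ≈ -0.00027147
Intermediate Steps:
A = -7 (A = -5 - 2 = -7)
o(E) = -7/5 + 37/E
o(-5*9)/8186 = (-7/5 + 37/((-5*9)))/8186 = (-7/5 + 37/(-45))*(1/8186) = (-7/5 + 37*(-1/45))*(1/8186) = (-7/5 - 37/45)*(1/8186) = -20/9*1/8186 = -10/36837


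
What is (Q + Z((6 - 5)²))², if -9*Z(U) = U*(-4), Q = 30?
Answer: 75076/81 ≈ 926.86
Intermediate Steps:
Z(U) = 4*U/9 (Z(U) = -U*(-4)/9 = -(-4)*U/9 = 4*U/9)
(Q + Z((6 - 5)²))² = (30 + 4*(6 - 5)²/9)² = (30 + (4/9)*1²)² = (30 + (4/9)*1)² = (30 + 4/9)² = (274/9)² = 75076/81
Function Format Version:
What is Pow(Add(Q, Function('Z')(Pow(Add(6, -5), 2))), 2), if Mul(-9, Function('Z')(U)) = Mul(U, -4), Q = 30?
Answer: Rational(75076, 81) ≈ 926.86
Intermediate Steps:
Function('Z')(U) = Mul(Rational(4, 9), U) (Function('Z')(U) = Mul(Rational(-1, 9), Mul(U, -4)) = Mul(Rational(-1, 9), Mul(-4, U)) = Mul(Rational(4, 9), U))
Pow(Add(Q, Function('Z')(Pow(Add(6, -5), 2))), 2) = Pow(Add(30, Mul(Rational(4, 9), Pow(Add(6, -5), 2))), 2) = Pow(Add(30, Mul(Rational(4, 9), Pow(1, 2))), 2) = Pow(Add(30, Mul(Rational(4, 9), 1)), 2) = Pow(Add(30, Rational(4, 9)), 2) = Pow(Rational(274, 9), 2) = Rational(75076, 81)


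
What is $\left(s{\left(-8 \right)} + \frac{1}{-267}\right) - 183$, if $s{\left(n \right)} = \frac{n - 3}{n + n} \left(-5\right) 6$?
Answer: $- \frac{434951}{2136} \approx -203.63$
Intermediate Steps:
$s{\left(n \right)} = - \frac{15 \left(-3 + n\right)}{n}$ ($s{\left(n \right)} = \frac{-3 + n}{2 n} \left(-5\right) 6 = - \frac{5 \left(-3 + n\right)}{2 n} 6 = - \frac{15 \left(-3 + n\right)}{n}$)
$\left(s{\left(-8 \right)} + \frac{1}{-267}\right) - 183 = \left(\left(-15 + \frac{45}{-8}\right) + \frac{1}{-267}\right) - 183 = \left(\left(-15 + 45 \left(- \frac{1}{8}\right)\right) - \frac{1}{267}\right) - 183 = \left(\left(-15 - \frac{45}{8}\right) - \frac{1}{267}\right) - 183 = \left(- \frac{165}{8} - \frac{1}{267}\right) - 183 = - \frac{44063}{2136} - 183 = - \frac{434951}{2136}$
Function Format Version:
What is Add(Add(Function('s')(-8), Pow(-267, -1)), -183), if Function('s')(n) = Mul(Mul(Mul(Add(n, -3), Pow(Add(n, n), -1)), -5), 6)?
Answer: Rational(-434951, 2136) ≈ -203.63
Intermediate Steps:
Function('s')(n) = Mul(-15, Pow(n, -1), Add(-3, n)) (Function('s')(n) = Mul(Mul(Mul(Add(-3, n), Pow(Mul(2, n), -1)), -5), 6) = Mul(Mul(Mul(Add(-3, n), Mul(Rational(1, 2), Pow(n, -1))), -5), 6) = Mul(Mul(Mul(Rational(1, 2), Pow(n, -1), Add(-3, n)), -5), 6) = Mul(Mul(Rational(-5, 2), Pow(n, -1), Add(-3, n)), 6) = Mul(-15, Pow(n, -1), Add(-3, n)))
Add(Add(Function('s')(-8), Pow(-267, -1)), -183) = Add(Add(Add(-15, Mul(45, Pow(-8, -1))), Pow(-267, -1)), -183) = Add(Add(Add(-15, Mul(45, Rational(-1, 8))), Rational(-1, 267)), -183) = Add(Add(Add(-15, Rational(-45, 8)), Rational(-1, 267)), -183) = Add(Add(Rational(-165, 8), Rational(-1, 267)), -183) = Add(Rational(-44063, 2136), -183) = Rational(-434951, 2136)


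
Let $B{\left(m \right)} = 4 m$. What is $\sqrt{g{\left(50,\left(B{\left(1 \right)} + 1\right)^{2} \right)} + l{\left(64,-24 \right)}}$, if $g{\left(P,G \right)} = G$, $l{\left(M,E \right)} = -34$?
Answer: $3 i \approx 3.0 i$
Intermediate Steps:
$\sqrt{g{\left(50,\left(B{\left(1 \right)} + 1\right)^{2} \right)} + l{\left(64,-24 \right)}} = \sqrt{\left(4 \cdot 1 + 1\right)^{2} - 34} = \sqrt{\left(4 + 1\right)^{2} - 34} = \sqrt{5^{2} - 34} = \sqrt{25 - 34} = \sqrt{-9} = 3 i$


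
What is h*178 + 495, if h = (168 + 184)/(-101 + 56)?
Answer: -40381/45 ≈ -897.36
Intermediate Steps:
h = -352/45 (h = 352/(-45) = 352*(-1/45) = -352/45 ≈ -7.8222)
h*178 + 495 = -352/45*178 + 495 = -62656/45 + 495 = -40381/45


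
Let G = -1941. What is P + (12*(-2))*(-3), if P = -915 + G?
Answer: -2784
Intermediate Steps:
P = -2856 (P = -915 - 1941 = -2856)
P + (12*(-2))*(-3) = -2856 + (12*(-2))*(-3) = -2856 - 24*(-3) = -2856 + 72 = -2784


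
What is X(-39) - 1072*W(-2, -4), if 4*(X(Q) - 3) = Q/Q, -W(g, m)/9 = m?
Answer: -154355/4 ≈ -38589.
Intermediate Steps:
W(g, m) = -9*m
X(Q) = 13/4 (X(Q) = 3 + (Q/Q)/4 = 3 + (1/4)*1 = 3 + 1/4 = 13/4)
X(-39) - 1072*W(-2, -4) = 13/4 - (-9648)*(-4) = 13/4 - 1072*36 = 13/4 - 38592 = -154355/4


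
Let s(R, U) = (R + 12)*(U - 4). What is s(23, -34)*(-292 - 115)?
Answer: 541310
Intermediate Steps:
s(R, U) = (-4 + U)*(12 + R) (s(R, U) = (12 + R)*(-4 + U) = (-4 + U)*(12 + R))
s(23, -34)*(-292 - 115) = (-48 - 4*23 + 12*(-34) + 23*(-34))*(-292 - 115) = (-48 - 92 - 408 - 782)*(-407) = -1330*(-407) = 541310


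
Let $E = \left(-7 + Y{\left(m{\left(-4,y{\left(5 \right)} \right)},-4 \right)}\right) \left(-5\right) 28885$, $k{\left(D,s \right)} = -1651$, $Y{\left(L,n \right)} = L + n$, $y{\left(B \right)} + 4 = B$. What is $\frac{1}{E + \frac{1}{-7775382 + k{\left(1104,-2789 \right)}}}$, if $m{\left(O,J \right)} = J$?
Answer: $\frac{7777033}{11231979910249} \approx 6.924 \cdot 10^{-7}$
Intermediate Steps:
$y{\left(B \right)} = -4 + B$
$E = 1444250$ ($E = \left(-7 + \left(\left(-4 + 5\right) - 4\right)\right) \left(-5\right) 28885 = \left(-7 + \left(1 - 4\right)\right) \left(-5\right) 28885 = \left(-7 - 3\right) \left(-5\right) 28885 = \left(-10\right) \left(-5\right) 28885 = 50 \cdot 28885 = 1444250$)
$\frac{1}{E + \frac{1}{-7775382 + k{\left(1104,-2789 \right)}}} = \frac{1}{1444250 + \frac{1}{-7775382 - 1651}} = \frac{1}{1444250 + \frac{1}{-7777033}} = \frac{1}{1444250 - \frac{1}{7777033}} = \frac{1}{\frac{11231979910249}{7777033}} = \frac{7777033}{11231979910249}$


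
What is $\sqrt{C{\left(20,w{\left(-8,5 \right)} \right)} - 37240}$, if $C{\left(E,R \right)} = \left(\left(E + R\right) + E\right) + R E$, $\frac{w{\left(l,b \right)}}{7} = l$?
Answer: $6 i \sqrt{1066} \approx 195.9 i$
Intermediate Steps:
$w{\left(l,b \right)} = 7 l$
$C{\left(E,R \right)} = R + 2 E + E R$ ($C{\left(E,R \right)} = \left(R + 2 E\right) + E R = R + 2 E + E R$)
$\sqrt{C{\left(20,w{\left(-8,5 \right)} \right)} - 37240} = \sqrt{\left(7 \left(-8\right) + 2 \cdot 20 + 20 \cdot 7 \left(-8\right)\right) - 37240} = \sqrt{\left(-56 + 40 + 20 \left(-56\right)\right) - 37240} = \sqrt{\left(-56 + 40 - 1120\right) - 37240} = \sqrt{-1136 - 37240} = \sqrt{-38376} = 6 i \sqrt{1066}$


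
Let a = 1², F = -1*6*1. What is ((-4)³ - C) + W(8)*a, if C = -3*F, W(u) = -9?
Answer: -91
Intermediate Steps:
F = -6 (F = -6*1 = -6)
C = 18 (C = -3*(-6) = 18)
a = 1
((-4)³ - C) + W(8)*a = ((-4)³ - 1*18) - 9*1 = (-64 - 18) - 9 = -82 - 9 = -91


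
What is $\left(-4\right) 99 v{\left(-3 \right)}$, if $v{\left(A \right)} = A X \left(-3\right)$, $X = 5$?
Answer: $-17820$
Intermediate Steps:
$v{\left(A \right)} = - 15 A$ ($v{\left(A \right)} = A 5 \left(-3\right) = 5 A \left(-3\right) = - 15 A$)
$\left(-4\right) 99 v{\left(-3 \right)} = \left(-4\right) 99 \left(\left(-15\right) \left(-3\right)\right) = \left(-396\right) 45 = -17820$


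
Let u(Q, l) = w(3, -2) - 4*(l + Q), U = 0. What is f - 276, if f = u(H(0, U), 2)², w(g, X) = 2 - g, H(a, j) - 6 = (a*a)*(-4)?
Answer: 813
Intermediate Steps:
H(a, j) = 6 - 4*a² (H(a, j) = 6 + (a*a)*(-4) = 6 + a²*(-4) = 6 - 4*a²)
u(Q, l) = -1 - 4*Q - 4*l (u(Q, l) = (2 - 1*3) - 4*(l + Q) = (2 - 3) - 4*(Q + l) = -1 - (4*Q + 4*l) = -1 + (-4*Q - 4*l) = -1 - 4*Q - 4*l)
f = 1089 (f = (-1 - 4*(6 - 4*0²) - 4*2)² = (-1 - 4*(6 - 4*0) - 8)² = (-1 - 4*(6 + 0) - 8)² = (-1 - 4*6 - 8)² = (-1 - 24 - 8)² = (-33)² = 1089)
f - 276 = 1089 - 276 = 813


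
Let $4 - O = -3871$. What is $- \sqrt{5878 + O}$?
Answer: $- \sqrt{9753} \approx -98.757$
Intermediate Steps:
$O = 3875$ ($O = 4 - -3871 = 4 + 3871 = 3875$)
$- \sqrt{5878 + O} = - \sqrt{5878 + 3875} = - \sqrt{9753}$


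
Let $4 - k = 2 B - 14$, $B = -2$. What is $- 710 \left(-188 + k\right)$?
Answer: $117860$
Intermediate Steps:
$k = 22$ ($k = 4 - \left(2 \left(-2\right) - 14\right) = 4 - \left(-4 - 14\right) = 4 - -18 = 4 + 18 = 22$)
$- 710 \left(-188 + k\right) = - 710 \left(-188 + 22\right) = \left(-710\right) \left(-166\right) = 117860$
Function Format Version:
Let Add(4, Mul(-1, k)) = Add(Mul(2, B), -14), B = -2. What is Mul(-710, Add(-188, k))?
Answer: 117860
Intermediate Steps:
k = 22 (k = Add(4, Mul(-1, Add(Mul(2, -2), -14))) = Add(4, Mul(-1, Add(-4, -14))) = Add(4, Mul(-1, -18)) = Add(4, 18) = 22)
Mul(-710, Add(-188, k)) = Mul(-710, Add(-188, 22)) = Mul(-710, -166) = 117860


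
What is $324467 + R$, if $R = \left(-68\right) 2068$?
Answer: $183843$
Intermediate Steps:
$R = -140624$
$324467 + R = 324467 - 140624 = 183843$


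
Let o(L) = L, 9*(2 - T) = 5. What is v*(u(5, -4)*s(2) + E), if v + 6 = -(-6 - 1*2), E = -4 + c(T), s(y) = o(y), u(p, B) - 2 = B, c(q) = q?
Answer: -118/9 ≈ -13.111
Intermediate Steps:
T = 13/9 (T = 2 - ⅑*5 = 2 - 5/9 = 13/9 ≈ 1.4444)
u(p, B) = 2 + B
s(y) = y
E = -23/9 (E = -4 + 13/9 = -23/9 ≈ -2.5556)
v = 2 (v = -6 - (-6 - 1*2) = -6 - (-6 - 2) = -6 - 1*(-8) = -6 + 8 = 2)
v*(u(5, -4)*s(2) + E) = 2*((2 - 4)*2 - 23/9) = 2*(-2*2 - 23/9) = 2*(-4 - 23/9) = 2*(-59/9) = -118/9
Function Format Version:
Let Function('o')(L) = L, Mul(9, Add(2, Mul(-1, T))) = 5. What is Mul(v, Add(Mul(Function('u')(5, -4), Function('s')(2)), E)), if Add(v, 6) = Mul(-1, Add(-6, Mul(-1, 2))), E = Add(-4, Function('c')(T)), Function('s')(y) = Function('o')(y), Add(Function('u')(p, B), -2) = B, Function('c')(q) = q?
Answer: Rational(-118, 9) ≈ -13.111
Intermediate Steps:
T = Rational(13, 9) (T = Add(2, Mul(Rational(-1, 9), 5)) = Add(2, Rational(-5, 9)) = Rational(13, 9) ≈ 1.4444)
Function('u')(p, B) = Add(2, B)
Function('s')(y) = y
E = Rational(-23, 9) (E = Add(-4, Rational(13, 9)) = Rational(-23, 9) ≈ -2.5556)
v = 2 (v = Add(-6, Mul(-1, Add(-6, Mul(-1, 2)))) = Add(-6, Mul(-1, Add(-6, -2))) = Add(-6, Mul(-1, -8)) = Add(-6, 8) = 2)
Mul(v, Add(Mul(Function('u')(5, -4), Function('s')(2)), E)) = Mul(2, Add(Mul(Add(2, -4), 2), Rational(-23, 9))) = Mul(2, Add(Mul(-2, 2), Rational(-23, 9))) = Mul(2, Add(-4, Rational(-23, 9))) = Mul(2, Rational(-59, 9)) = Rational(-118, 9)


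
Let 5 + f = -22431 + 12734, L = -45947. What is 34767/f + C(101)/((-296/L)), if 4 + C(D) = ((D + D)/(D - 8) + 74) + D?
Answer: 398794128133/14837592 ≈ 26877.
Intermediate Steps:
f = -9702 (f = -5 + (-22431 + 12734) = -5 - 9697 = -9702)
C(D) = 70 + D + 2*D/(-8 + D) (C(D) = -4 + (((D + D)/(D - 8) + 74) + D) = -4 + (((2*D)/(-8 + D) + 74) + D) = -4 + ((2*D/(-8 + D) + 74) + D) = -4 + ((74 + 2*D/(-8 + D)) + D) = -4 + (74 + D + 2*D/(-8 + D)) = 70 + D + 2*D/(-8 + D))
34767/f + C(101)/((-296/L)) = 34767/(-9702) + ((-560 + 101² + 64*101)/(-8 + 101))/((-296/(-45947))) = 34767*(-1/9702) + ((-560 + 10201 + 6464)/93)/((-296*(-1/45947))) = -3863/1078 + ((1/93)*16105)/(296/45947) = -3863/1078 + (16105/93)*(45947/296) = -3863/1078 + 739976435/27528 = 398794128133/14837592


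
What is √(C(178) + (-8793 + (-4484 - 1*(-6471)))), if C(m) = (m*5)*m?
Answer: 3*√16846 ≈ 389.38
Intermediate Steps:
C(m) = 5*m² (C(m) = (5*m)*m = 5*m²)
√(C(178) + (-8793 + (-4484 - 1*(-6471)))) = √(5*178² + (-8793 + (-4484 - 1*(-6471)))) = √(5*31684 + (-8793 + (-4484 + 6471))) = √(158420 + (-8793 + 1987)) = √(158420 - 6806) = √151614 = 3*√16846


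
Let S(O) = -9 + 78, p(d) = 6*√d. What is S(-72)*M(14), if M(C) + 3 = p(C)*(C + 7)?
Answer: -207 + 8694*√14 ≈ 32323.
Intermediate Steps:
S(O) = 69
M(C) = -3 + 6*√C*(7 + C) (M(C) = -3 + (6*√C)*(C + 7) = -3 + (6*√C)*(7 + C) = -3 + 6*√C*(7 + C))
S(-72)*M(14) = 69*(-3 + 6*14^(3/2) + 42*√14) = 69*(-3 + 6*(14*√14) + 42*√14) = 69*(-3 + 84*√14 + 42*√14) = 69*(-3 + 126*√14) = -207 + 8694*√14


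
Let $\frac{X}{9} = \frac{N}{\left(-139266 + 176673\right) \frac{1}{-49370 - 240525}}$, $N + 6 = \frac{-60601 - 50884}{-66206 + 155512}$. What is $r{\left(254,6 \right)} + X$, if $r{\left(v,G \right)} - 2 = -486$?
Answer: $\frac{648757057}{30096122} \approx 21.556$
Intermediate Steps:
$r{\left(v,G \right)} = -484$ ($r{\left(v,G \right)} = 2 - 486 = -484$)
$N = - \frac{647321}{89306}$ ($N = -6 + \frac{-60601 - 50884}{-66206 + 155512} = -6 - \frac{111485}{89306} = - \frac{647321}{89306} \approx -7.2484$)
$X = \frac{15215280105}{30096122}$ ($X = 9 \left(- \frac{647321}{89306 \frac{-139266 + 176673}{-49370 - 240525}}\right) = 9 \left(- \frac{647321}{89306 \frac{37407}{-289895}}\right) = 9 \left(- \frac{647321}{89306 \cdot 37407 \left(- \frac{1}{289895}\right)}\right) = 9 \left(- \frac{647321}{89306 \left(- \frac{1011}{7835}\right)}\right) = 9 \left(\left(- \frac{647321}{89306}\right) \left(- \frac{7835}{1011}\right)\right) = 9 \cdot \frac{5071760035}{90288366} = \frac{15215280105}{30096122} \approx 505.56$)
$r{\left(254,6 \right)} + X = -484 + \frac{15215280105}{30096122} = \frac{648757057}{30096122}$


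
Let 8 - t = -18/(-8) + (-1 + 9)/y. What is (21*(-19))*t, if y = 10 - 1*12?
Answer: -15561/4 ≈ -3890.3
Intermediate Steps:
y = -2 (y = 10 - 12 = -2)
t = 39/4 (t = 8 - (-18/(-8) + (-1 + 9)/(-2)) = 8 - (-18*(-⅛) + 8*(-½)) = 8 - (9/4 - 4) = 8 - 1*(-7/4) = 8 + 7/4 = 39/4 ≈ 9.7500)
(21*(-19))*t = (21*(-19))*(39/4) = -399*39/4 = -15561/4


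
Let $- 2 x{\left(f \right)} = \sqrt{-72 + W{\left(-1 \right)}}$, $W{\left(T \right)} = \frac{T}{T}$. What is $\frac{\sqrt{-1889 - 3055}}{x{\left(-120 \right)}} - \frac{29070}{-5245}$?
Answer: $\frac{5814}{1049} - \frac{8 \sqrt{21939}}{71} \approx -11.147$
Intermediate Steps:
$W{\left(T \right)} = 1$
$x{\left(f \right)} = - \frac{i \sqrt{71}}{2}$ ($x{\left(f \right)} = - \frac{\sqrt{-72 + 1}}{2} = - \frac{\sqrt{-71}}{2} = - \frac{i \sqrt{71}}{2}$)
$\frac{\sqrt{-1889 - 3055}}{x{\left(-120 \right)}} - \frac{29070}{-5245} = \frac{\sqrt{-1889 - 3055}}{\left(- \frac{1}{2}\right) i \sqrt{71}} - \frac{29070}{-5245} = \sqrt{-4944} \frac{2 i \sqrt{71}}{71} - - \frac{5814}{1049} = 4 i \sqrt{309} \frac{2 i \sqrt{71}}{71} + \frac{5814}{1049} = - \frac{8 \sqrt{21939}}{71} + \frac{5814}{1049} = \frac{5814}{1049} - \frac{8 \sqrt{21939}}{71}$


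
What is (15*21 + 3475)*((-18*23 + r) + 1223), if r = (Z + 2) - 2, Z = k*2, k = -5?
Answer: 3028210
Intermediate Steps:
Z = -10 (Z = -5*2 = -10)
r = -10 (r = (-10 + 2) - 2 = -8 - 2 = -10)
(15*21 + 3475)*((-18*23 + r) + 1223) = (15*21 + 3475)*((-18*23 - 10) + 1223) = (315 + 3475)*((-414 - 10) + 1223) = 3790*(-424 + 1223) = 3790*799 = 3028210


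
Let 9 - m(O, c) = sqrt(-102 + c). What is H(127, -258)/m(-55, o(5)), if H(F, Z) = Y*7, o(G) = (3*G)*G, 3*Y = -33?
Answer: -77/12 - 77*I*sqrt(3)/36 ≈ -6.4167 - 3.7047*I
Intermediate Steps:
Y = -11 (Y = (1/3)*(-33) = -11)
o(G) = 3*G**2
H(F, Z) = -77 (H(F, Z) = -11*7 = -77)
m(O, c) = 9 - sqrt(-102 + c)
H(127, -258)/m(-55, o(5)) = -77/(9 - sqrt(-102 + 3*5**2)) = -77/(9 - sqrt(-102 + 3*25)) = -77/(9 - sqrt(-102 + 75)) = -77/(9 - sqrt(-27)) = -77/(9 - 3*I*sqrt(3))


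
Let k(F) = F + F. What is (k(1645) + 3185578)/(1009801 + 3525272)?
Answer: 1062956/1511691 ≈ 0.70316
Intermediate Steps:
k(F) = 2*F
(k(1645) + 3185578)/(1009801 + 3525272) = (2*1645 + 3185578)/(1009801 + 3525272) = (3290 + 3185578)/4535073 = 3188868*(1/4535073) = 1062956/1511691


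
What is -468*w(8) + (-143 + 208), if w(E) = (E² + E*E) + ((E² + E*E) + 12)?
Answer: -125359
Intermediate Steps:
w(E) = 12 + 4*E² (w(E) = (E² + E²) + ((E² + E²) + 12) = 2*E² + (2*E² + 12) = 2*E² + (12 + 2*E²) = 12 + 4*E²)
-468*w(8) + (-143 + 208) = -468*(12 + 4*8²) + (-143 + 208) = -468*(12 + 4*64) + 65 = -468*(12 + 256) + 65 = -468*268 + 65 = -125424 + 65 = -125359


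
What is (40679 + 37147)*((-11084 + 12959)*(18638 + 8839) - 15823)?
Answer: 4008315437952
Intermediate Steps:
(40679 + 37147)*((-11084 + 12959)*(18638 + 8839) - 15823) = 77826*(1875*27477 - 15823) = 77826*(51519375 - 15823) = 77826*51503552 = 4008315437952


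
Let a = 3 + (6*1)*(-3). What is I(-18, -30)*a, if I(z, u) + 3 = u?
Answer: 495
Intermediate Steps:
I(z, u) = -3 + u
a = -15 (a = 3 + 6*(-3) = 3 - 18 = -15)
I(-18, -30)*a = (-3 - 30)*(-15) = -33*(-15) = 495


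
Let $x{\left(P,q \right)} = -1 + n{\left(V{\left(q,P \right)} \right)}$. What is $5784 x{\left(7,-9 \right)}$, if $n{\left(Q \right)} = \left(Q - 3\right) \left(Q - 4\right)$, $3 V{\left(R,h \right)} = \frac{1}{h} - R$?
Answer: $- \frac{888808}{147} \approx -6046.3$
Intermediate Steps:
$V{\left(R,h \right)} = - \frac{R}{3} + \frac{1}{3 h}$ ($V{\left(R,h \right)} = \frac{\frac{1}{h} - R}{3} = - \frac{R}{3} + \frac{1}{3 h}$)
$n{\left(Q \right)} = \left(-4 + Q\right) \left(-3 + Q\right)$ ($n{\left(Q \right)} = \left(-3 + Q\right) \left(-4 + Q\right) = \left(-4 + Q\right) \left(-3 + Q\right)$)
$x{\left(P,q \right)} = 11 - \frac{7 \left(1 - P q\right)}{3 P} + \frac{\left(1 - P q\right)^{2}}{9 P^{2}}$ ($x{\left(P,q \right)} = -1 + \left(12 + \left(\frac{1 - q P}{3 P}\right)^{2} - 7 \frac{1 - q P}{3 P}\right) = -1 + \left(12 + \left(\frac{1 - P q}{3 P}\right)^{2} - 7 \frac{1 - P q}{3 P}\right) = -1 + \left(12 + \frac{\left(1 - P q\right)^{2}}{9 P^{2}} - \frac{7 \left(1 - P q\right)}{3 P}\right) = -1 + \left(12 - \frac{7 \left(1 - P q\right)}{3 P} + \frac{\left(1 - P q\right)^{2}}{9 P^{2}}\right) = 11 - \frac{7 \left(1 - P q\right)}{3 P} + \frac{\left(1 - P q\right)^{2}}{9 P^{2}}$)
$5784 x{\left(7,-9 \right)} = 5784 \left(11 - \frac{7}{3 \cdot 7} + \frac{7}{3} \left(-9\right) + \frac{\left(-1 + 7 \left(-9\right)\right)^{2}}{9 \cdot 49}\right) = 5784 \left(11 - \frac{1}{3} - 21 + \frac{1}{9} \cdot \frac{1}{49} \left(-1 - 63\right)^{2}\right) = 5784 \left(11 - \frac{1}{3} - 21 + \frac{1}{9} \cdot \frac{1}{49} \left(-64\right)^{2}\right) = 5784 \left(11 - \frac{1}{3} - 21 + \frac{1}{9} \cdot \frac{1}{49} \cdot 4096\right) = 5784 \left(11 - \frac{1}{3} - 21 + \frac{4096}{441}\right) = 5784 \left(- \frac{461}{441}\right) = - \frac{888808}{147}$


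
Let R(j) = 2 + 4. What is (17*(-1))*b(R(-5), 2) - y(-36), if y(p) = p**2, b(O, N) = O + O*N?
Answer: -1602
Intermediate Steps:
R(j) = 6
b(O, N) = O + N*O
(17*(-1))*b(R(-5), 2) - y(-36) = (17*(-1))*(6*(1 + 2)) - 1*(-36)**2 = -102*3 - 1*1296 = -17*18 - 1296 = -306 - 1296 = -1602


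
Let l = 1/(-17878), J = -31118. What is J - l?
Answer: -556327603/17878 ≈ -31118.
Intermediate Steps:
l = -1/17878 ≈ -5.5935e-5
J - l = -31118 - 1*(-1/17878) = -31118 + 1/17878 = -556327603/17878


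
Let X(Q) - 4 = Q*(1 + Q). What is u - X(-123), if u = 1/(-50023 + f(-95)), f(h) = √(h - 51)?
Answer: -37559533181773/2502300675 - I*√146/2502300675 ≈ -15010.0 - 4.8288e-9*I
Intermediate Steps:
X(Q) = 4 + Q*(1 + Q)
f(h) = √(-51 + h)
u = 1/(-50023 + I*√146) (u = 1/(-50023 + √(-51 - 95)) = 1/(-50023 + √(-146)) = 1/(-50023 + I*√146) ≈ -1.9991e-5 - 4.83e-9*I)
u - X(-123) = (-50023/2502300675 - I*√146/2502300675) - (4 - 123 + (-123)²) = (-50023/2502300675 - I*√146/2502300675) - (4 - 123 + 15129) = (-50023/2502300675 - I*√146/2502300675) - 1*15010 = (-50023/2502300675 - I*√146/2502300675) - 15010 = -37559533181773/2502300675 - I*√146/2502300675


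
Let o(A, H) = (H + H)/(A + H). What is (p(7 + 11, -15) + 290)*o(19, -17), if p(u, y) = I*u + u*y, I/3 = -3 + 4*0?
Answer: 2414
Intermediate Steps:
I = -9 (I = 3*(-3 + 4*0) = 3*(-3 + 0) = 3*(-3) = -9)
p(u, y) = -9*u + u*y
o(A, H) = 2*H/(A + H) (o(A, H) = (2*H)/(A + H) = 2*H/(A + H))
(p(7 + 11, -15) + 290)*o(19, -17) = ((7 + 11)*(-9 - 15) + 290)*(2*(-17)/(19 - 17)) = (18*(-24) + 290)*(2*(-17)/2) = (-432 + 290)*(2*(-17)*(½)) = -142*(-17) = 2414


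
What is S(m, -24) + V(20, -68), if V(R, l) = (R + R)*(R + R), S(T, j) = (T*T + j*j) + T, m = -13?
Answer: 2332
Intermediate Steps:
S(T, j) = T + T² + j² (S(T, j) = (T² + j²) + T = T + T² + j²)
V(R, l) = 4*R² (V(R, l) = (2*R)*(2*R) = 4*R²)
S(m, -24) + V(20, -68) = (-13 + (-13)² + (-24)²) + 4*20² = (-13 + 169 + 576) + 4*400 = 732 + 1600 = 2332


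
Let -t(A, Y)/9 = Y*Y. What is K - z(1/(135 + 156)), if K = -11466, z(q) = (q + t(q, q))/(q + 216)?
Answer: -69909681208/6097129 ≈ -11466.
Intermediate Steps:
t(A, Y) = -9*Y**2 (t(A, Y) = -9*Y*Y = -9*Y**2)
z(q) = (q - 9*q**2)/(216 + q) (z(q) = (q - 9*q**2)/(q + 216) = (q - 9*q**2)/(216 + q))
K - z(1/(135 + 156)) = -11466 - (1 - 9/(135 + 156))/((135 + 156)*(216 + 1/(135 + 156))) = -11466 - (1 - 9/291)/(291*(216 + 1/291)) = -11466 - (1 - 9*1/291)/(291*(216 + 1/291)) = -11466 - (1 - 3/97)/(291*62857/291) = -11466 - 291*94/(291*62857*97) = -11466 - 1*94/6097129 = -11466 - 94/6097129 = -69909681208/6097129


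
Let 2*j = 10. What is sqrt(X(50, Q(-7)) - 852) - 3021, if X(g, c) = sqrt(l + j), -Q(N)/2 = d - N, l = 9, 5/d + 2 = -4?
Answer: -3021 + I*sqrt(852 - sqrt(14)) ≈ -3021.0 + 29.125*I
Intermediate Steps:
d = -5/6 (d = 5/(-2 - 4) = 5/(-6) = 5*(-1/6) = -5/6 ≈ -0.83333)
j = 5 (j = (1/2)*10 = 5)
Q(N) = 5/3 + 2*N (Q(N) = -2*(-5/6 - N) = 5/3 + 2*N)
X(g, c) = sqrt(14) (X(g, c) = sqrt(9 + 5) = sqrt(14))
sqrt(X(50, Q(-7)) - 852) - 3021 = sqrt(sqrt(14) - 852) - 3021 = sqrt(-852 + sqrt(14)) - 3021 = -3021 + sqrt(-852 + sqrt(14))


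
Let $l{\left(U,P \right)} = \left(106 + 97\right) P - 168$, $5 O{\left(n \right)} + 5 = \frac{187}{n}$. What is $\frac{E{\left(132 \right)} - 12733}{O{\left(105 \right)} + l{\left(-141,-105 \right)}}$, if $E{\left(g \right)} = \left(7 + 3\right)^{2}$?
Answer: $\frac{6632325}{11278913} \approx 0.58803$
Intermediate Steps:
$E{\left(g \right)} = 100$ ($E{\left(g \right)} = 10^{2} = 100$)
$O{\left(n \right)} = -1 + \frac{187}{5 n}$ ($O{\left(n \right)} = -1 + \frac{187 \frac{1}{n}}{5} = -1 + \frac{187}{5 n}$)
$l{\left(U,P \right)} = -168 + 203 P$ ($l{\left(U,P \right)} = 203 P - 168 = -168 + 203 P$)
$\frac{E{\left(132 \right)} - 12733}{O{\left(105 \right)} + l{\left(-141,-105 \right)}} = \frac{100 - 12733}{\frac{\frac{187}{5} - 105}{105} + \left(-168 + 203 \left(-105\right)\right)} = - \frac{12633}{\frac{\frac{187}{5} - 105}{105} - 21483} = - \frac{12633}{\frac{1}{105} \left(- \frac{338}{5}\right) - 21483} = - \frac{12633}{- \frac{338}{525} - 21483} = - \frac{12633}{- \frac{11278913}{525}} = \left(-12633\right) \left(- \frac{525}{11278913}\right) = \frac{6632325}{11278913}$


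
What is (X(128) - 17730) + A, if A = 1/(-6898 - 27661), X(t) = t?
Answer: -608307519/34559 ≈ -17602.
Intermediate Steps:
A = -1/34559 (A = 1/(-34559) = -1/34559 ≈ -2.8936e-5)
(X(128) - 17730) + A = (128 - 17730) - 1/34559 = -17602 - 1/34559 = -608307519/34559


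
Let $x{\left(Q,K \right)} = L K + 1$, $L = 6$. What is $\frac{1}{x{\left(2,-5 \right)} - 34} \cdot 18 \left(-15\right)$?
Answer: $\frac{30}{7} \approx 4.2857$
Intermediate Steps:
$x{\left(Q,K \right)} = 1 + 6 K$ ($x{\left(Q,K \right)} = 6 K + 1 = 1 + 6 K$)
$\frac{1}{x{\left(2,-5 \right)} - 34} \cdot 18 \left(-15\right) = \frac{1}{\left(1 + 6 \left(-5\right)\right) - 34} \cdot 18 \left(-15\right) = \frac{1}{\left(1 - 30\right) - 34} \cdot 18 \left(-15\right) = \frac{1}{-29 - 34} \cdot 18 \left(-15\right) = \frac{1}{-63} \cdot 18 \left(-15\right) = \left(- \frac{1}{63}\right) 18 \left(-15\right) = \left(- \frac{2}{7}\right) \left(-15\right) = \frac{30}{7}$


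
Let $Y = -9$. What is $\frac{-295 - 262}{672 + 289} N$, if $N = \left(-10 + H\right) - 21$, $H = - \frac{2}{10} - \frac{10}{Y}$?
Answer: $\frac{754178}{43245} \approx 17.44$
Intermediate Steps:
$H = \frac{41}{45}$ ($H = - \frac{2}{10} - \frac{10}{-9} = \left(-2\right) \frac{1}{10} - - \frac{10}{9} = - \frac{1}{5} + \frac{10}{9} = \frac{41}{45} \approx 0.91111$)
$N = - \frac{1354}{45}$ ($N = \left(-10 + \frac{41}{45}\right) - 21 = - \frac{409}{45} - 21 = - \frac{1354}{45} \approx -30.089$)
$\frac{-295 - 262}{672 + 289} N = \frac{-295 - 262}{672 + 289} \left(- \frac{1354}{45}\right) = - \frac{557}{961} \left(- \frac{1354}{45}\right) = \left(-557\right) \frac{1}{961} \left(- \frac{1354}{45}\right) = \left(- \frac{557}{961}\right) \left(- \frac{1354}{45}\right) = \frac{754178}{43245}$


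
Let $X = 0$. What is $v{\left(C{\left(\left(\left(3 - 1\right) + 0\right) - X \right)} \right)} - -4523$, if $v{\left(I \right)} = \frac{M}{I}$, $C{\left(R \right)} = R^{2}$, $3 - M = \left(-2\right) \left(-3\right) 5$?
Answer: $\frac{18065}{4} \approx 4516.3$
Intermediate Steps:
$M = -27$ ($M = 3 - \left(-2\right) \left(-3\right) 5 = 3 - 6 \cdot 5 = 3 - 30 = -27$)
$v{\left(I \right)} = - \frac{27}{I}$
$v{\left(C{\left(\left(\left(3 - 1\right) + 0\right) - X \right)} \right)} - -4523 = - \frac{27}{\left(\left(\left(3 - 1\right) + 0\right) - 0\right)^{2}} - -4523 = - \frac{27}{\left(\left(2 + 0\right) + 0\right)^{2}} + 4523 = - \frac{27}{\left(2 + 0\right)^{2}} + 4523 = - \frac{27}{2^{2}} + 4523 = - \frac{27}{4} + 4523 = \frac{18065}{4}$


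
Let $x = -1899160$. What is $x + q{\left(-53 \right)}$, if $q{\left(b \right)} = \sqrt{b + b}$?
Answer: $-1899160 + i \sqrt{106} \approx -1.8992 \cdot 10^{6} + 10.296 i$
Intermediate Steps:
$q{\left(b \right)} = \sqrt{2} \sqrt{b}$ ($q{\left(b \right)} = \sqrt{2 b} = \sqrt{2} \sqrt{b}$)
$x + q{\left(-53 \right)} = -1899160 + \sqrt{2} \sqrt{-53} = -1899160 + \sqrt{2} i \sqrt{53} = -1899160 + i \sqrt{106}$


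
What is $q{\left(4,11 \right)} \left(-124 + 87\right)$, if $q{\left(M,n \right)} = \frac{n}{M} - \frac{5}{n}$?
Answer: $- \frac{3737}{44} \approx -84.932$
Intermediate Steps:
$q{\left(M,n \right)} = - \frac{5}{n} + \frac{n}{M}$
$q{\left(4,11 \right)} \left(-124 + 87\right) = \left(- \frac{5}{11} + \frac{11}{4}\right) \left(-124 + 87\right) = \left(\left(-5\right) \frac{1}{11} + 11 \cdot \frac{1}{4}\right) \left(-37\right) = \left(- \frac{5}{11} + \frac{11}{4}\right) \left(-37\right) = \frac{101}{44} \left(-37\right) = - \frac{3737}{44}$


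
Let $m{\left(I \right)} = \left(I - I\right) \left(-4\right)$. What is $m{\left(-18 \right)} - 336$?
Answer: $-336$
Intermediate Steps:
$m{\left(I \right)} = 0$ ($m{\left(I \right)} = 0 \left(-4\right) = 0$)
$m{\left(-18 \right)} - 336 = 0 - 336 = -336$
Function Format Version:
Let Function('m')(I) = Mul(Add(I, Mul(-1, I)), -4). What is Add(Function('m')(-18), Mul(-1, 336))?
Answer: -336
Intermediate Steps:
Function('m')(I) = 0 (Function('m')(I) = Mul(0, -4) = 0)
Add(Function('m')(-18), Mul(-1, 336)) = Add(0, Mul(-1, 336)) = Add(0, -336) = -336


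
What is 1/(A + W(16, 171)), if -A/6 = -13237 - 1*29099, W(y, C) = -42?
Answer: 1/253974 ≈ 3.9374e-6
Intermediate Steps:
A = 254016 (A = -6*(-13237 - 1*29099) = -6*(-13237 - 29099) = -6*(-42336) = 254016)
1/(A + W(16, 171)) = 1/(254016 - 42) = 1/253974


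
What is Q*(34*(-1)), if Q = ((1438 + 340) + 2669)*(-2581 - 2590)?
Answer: 781844858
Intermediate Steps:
Q = -22995437 (Q = (1778 + 2669)*(-5171) = 4447*(-5171) = -22995437)
Q*(34*(-1)) = -781844858*(-1) = -22995437*(-34) = 781844858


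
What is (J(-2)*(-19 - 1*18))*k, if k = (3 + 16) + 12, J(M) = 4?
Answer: -4588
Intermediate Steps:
k = 31 (k = 19 + 12 = 31)
(J(-2)*(-19 - 1*18))*k = (4*(-19 - 1*18))*31 = (4*(-19 - 18))*31 = (4*(-37))*31 = -148*31 = -4588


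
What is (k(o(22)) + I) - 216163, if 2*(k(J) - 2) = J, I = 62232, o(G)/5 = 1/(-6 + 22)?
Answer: -4925723/32 ≈ -1.5393e+5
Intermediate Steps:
o(G) = 5/16 (o(G) = 5/(-6 + 22) = 5/16)
k(J) = 2 + J/2
(k(o(22)) + I) - 216163 = ((2 + (½)*(5/16)) + 62232) - 216163 = ((2 + 5/32) + 62232) - 216163 = (69/32 + 62232) - 216163 = 1991493/32 - 216163 = -4925723/32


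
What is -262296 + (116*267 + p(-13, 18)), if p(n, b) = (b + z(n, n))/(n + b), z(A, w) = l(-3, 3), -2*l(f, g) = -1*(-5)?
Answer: -2313209/10 ≈ -2.3132e+5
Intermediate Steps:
l(f, g) = -5/2 (l(f, g) = -(-1)*(-5)/2 = -1/2*5 = -5/2)
z(A, w) = -5/2
p(n, b) = (-5/2 + b)/(b + n) (p(n, b) = (b - 5/2)/(n + b) = (-5/2 + b)/(b + n))
-262296 + (116*267 + p(-13, 18)) = -262296 + (116*267 + (-5/2 + 18)/(18 - 13)) = -262296 + (30972 + (31/2)/5) = -262296 + (30972 + (1/5)*(31/2)) = -262296 + (30972 + 31/10) = -262296 + 309751/10 = -2313209/10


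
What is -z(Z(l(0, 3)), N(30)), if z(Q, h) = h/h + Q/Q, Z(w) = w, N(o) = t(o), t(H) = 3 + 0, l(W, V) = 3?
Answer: -2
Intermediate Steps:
t(H) = 3
N(o) = 3
z(Q, h) = 2 (z(Q, h) = 1 + 1 = 2)
-z(Z(l(0, 3)), N(30)) = -1*2 = -2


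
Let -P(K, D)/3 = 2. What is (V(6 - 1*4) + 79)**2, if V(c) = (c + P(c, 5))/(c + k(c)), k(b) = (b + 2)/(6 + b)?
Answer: 149769/25 ≈ 5990.8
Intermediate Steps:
P(K, D) = -6 (P(K, D) = -3*2 = -6)
k(b) = (2 + b)/(6 + b)
V(c) = (-6 + c)/(c + (2 + c)/(6 + c)) (V(c) = (c - 6)/(c + (2 + c)/(6 + c)) = (-6 + c)/(c + (2 + c)/(6 + c)))
(V(6 - 1*4) + 79)**2 = ((-36 + (6 - 1*4)**2)/(2 + (6 - 1*4)**2 + 7*(6 - 1*4)) + 79)**2 = ((-36 + (6 - 4)**2)/(2 + (6 - 4)**2 + 7*(6 - 4)) + 79)**2 = ((-36 + 2**2)/(2 + 2**2 + 7*2) + 79)**2 = ((-36 + 4)/(2 + 4 + 14) + 79)**2 = (-32/20 + 79)**2 = ((1/20)*(-32) + 79)**2 = (-8/5 + 79)**2 = (387/5)**2 = 149769/25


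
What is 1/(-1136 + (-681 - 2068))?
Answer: -1/3885 ≈ -0.00025740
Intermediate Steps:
1/(-1136 + (-681 - 2068)) = 1/(-1136 - 2749) = 1/(-3885) = -1/3885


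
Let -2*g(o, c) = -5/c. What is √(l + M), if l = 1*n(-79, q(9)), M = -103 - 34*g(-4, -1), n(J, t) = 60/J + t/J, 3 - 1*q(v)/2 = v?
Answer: 7*I*√2370/79 ≈ 4.3137*I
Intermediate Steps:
g(o, c) = 5/(2*c) (g(o, c) = -(-5)/(2*c) = 5/(2*c))
q(v) = 6 - 2*v
M = -18 (M = -103 - 85/(-1) = -103 - 85*(-1) = -103 - 34*(-5/2) = -103 + 85 = -18)
l = -48/79 (l = 1*((60 + (6 - 2*9))/(-79)) = 1*(-(60 + (6 - 18))/79) = 1*(-(60 - 12)/79) = 1*(-1/79*48) = 1*(-48/79) = -48/79 ≈ -0.60759)
√(l + M) = √(-48/79 - 18) = √(-1470/79) = 7*I*√2370/79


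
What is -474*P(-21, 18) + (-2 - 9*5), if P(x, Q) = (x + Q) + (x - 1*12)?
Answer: 17017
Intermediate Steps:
P(x, Q) = -12 + Q + 2*x (P(x, Q) = (Q + x) + (x - 12) = (Q + x) + (-12 + x) = -12 + Q + 2*x)
-474*P(-21, 18) + (-2 - 9*5) = -474*(-12 + 18 + 2*(-21)) + (-2 - 9*5) = -474*(-12 + 18 - 42) + (-2 - 45) = -474*(-36) - 47 = 17064 - 47 = 17017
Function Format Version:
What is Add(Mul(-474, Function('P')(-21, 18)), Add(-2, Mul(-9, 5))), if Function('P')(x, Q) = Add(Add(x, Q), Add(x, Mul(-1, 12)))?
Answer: 17017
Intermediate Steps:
Function('P')(x, Q) = Add(-12, Q, Mul(2, x)) (Function('P')(x, Q) = Add(Add(Q, x), Add(x, -12)) = Add(Add(Q, x), Add(-12, x)) = Add(-12, Q, Mul(2, x)))
Add(Mul(-474, Function('P')(-21, 18)), Add(-2, Mul(-9, 5))) = Add(Mul(-474, Add(-12, 18, Mul(2, -21))), Add(-2, Mul(-9, 5))) = Add(Mul(-474, Add(-12, 18, -42)), Add(-2, -45)) = Add(Mul(-474, -36), -47) = Add(17064, -47) = 17017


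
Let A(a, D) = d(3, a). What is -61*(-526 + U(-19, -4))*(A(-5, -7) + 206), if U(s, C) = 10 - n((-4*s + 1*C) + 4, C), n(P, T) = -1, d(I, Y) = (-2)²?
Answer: 6597150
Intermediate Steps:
d(I, Y) = 4
A(a, D) = 4
U(s, C) = 11 (U(s, C) = 10 - 1*(-1) = 10 + 1 = 11)
-61*(-526 + U(-19, -4))*(A(-5, -7) + 206) = -61*(-526 + 11)*(4 + 206) = -(-31415)*210 = -61*(-108150) = 6597150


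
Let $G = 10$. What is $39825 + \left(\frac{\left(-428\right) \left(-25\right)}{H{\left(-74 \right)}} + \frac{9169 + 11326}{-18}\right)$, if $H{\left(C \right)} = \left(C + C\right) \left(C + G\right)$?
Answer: $\frac{824508395}{21312} \approx 38688.0$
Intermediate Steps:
$H{\left(C \right)} = 2 C \left(10 + C\right)$ ($H{\left(C \right)} = \left(C + C\right) \left(C + 10\right) = 2 C \left(10 + C\right)$)
$39825 + \left(\frac{\left(-428\right) \left(-25\right)}{H{\left(-74 \right)}} + \frac{9169 + 11326}{-18}\right) = 39825 + \left(\frac{\left(-428\right) \left(-25\right)}{2 \left(-74\right) \left(10 - 74\right)} + \frac{9169 + 11326}{-18}\right) = 39825 + \left(\frac{10700}{2 \left(-74\right) \left(-64\right)} + 20495 \left(- \frac{1}{18}\right)\right) = 39825 - \left(\frac{20495}{18} - \frac{10700}{9472}\right) = 39825 + \left(10700 \cdot \frac{1}{9472} - \frac{20495}{18}\right) = 39825 + \left(\frac{2675}{2368} - \frac{20495}{18}\right) = 39825 - \frac{24242005}{21312} = \frac{824508395}{21312}$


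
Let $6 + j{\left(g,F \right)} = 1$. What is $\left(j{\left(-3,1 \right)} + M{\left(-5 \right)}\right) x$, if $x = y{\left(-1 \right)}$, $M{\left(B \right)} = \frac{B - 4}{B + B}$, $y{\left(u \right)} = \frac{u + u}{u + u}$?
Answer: $- \frac{41}{10} \approx -4.1$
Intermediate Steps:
$j{\left(g,F \right)} = -5$ ($j{\left(g,F \right)} = -6 + 1 = -5$)
$y{\left(u \right)} = 1$ ($y{\left(u \right)} = \frac{2 u}{2 u} = 2 u \frac{1}{2 u} = 1$)
$M{\left(B \right)} = \frac{-4 + B}{2 B}$
$x = 1$
$\left(j{\left(-3,1 \right)} + M{\left(-5 \right)}\right) x = \left(-5 + \frac{-4 - 5}{2 \left(-5\right)}\right) 1 = \left(-5 + \frac{1}{2} \left(- \frac{1}{5}\right) \left(-9\right)\right) 1 = \left(-5 + \frac{9}{10}\right) 1 = \left(- \frac{41}{10}\right) 1 = - \frac{41}{10}$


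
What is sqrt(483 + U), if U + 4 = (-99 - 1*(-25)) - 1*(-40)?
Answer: sqrt(445) ≈ 21.095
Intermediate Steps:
U = -38 (U = -4 + ((-99 - 1*(-25)) - 1*(-40)) = -4 + ((-99 + 25) + 40) = -4 + (-74 + 40) = -4 - 34 = -38)
sqrt(483 + U) = sqrt(483 - 38) = sqrt(445)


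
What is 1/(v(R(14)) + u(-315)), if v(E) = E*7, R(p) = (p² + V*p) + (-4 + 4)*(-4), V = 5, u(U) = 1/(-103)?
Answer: 103/191785 ≈ 0.00053706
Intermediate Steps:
u(U) = -1/103
R(p) = p² + 5*p (R(p) = (p² + 5*p) + (-4 + 4)*(-4) = (p² + 5*p) + 0*(-4) = (p² + 5*p) + 0 = p² + 5*p)
v(E) = 7*E
1/(v(R(14)) + u(-315)) = 1/(7*(14*(5 + 14)) - 1/103) = 1/(7*(14*19) - 1/103) = 1/(7*266 - 1/103) = 1/(1862 - 1/103) = 1/(191785/103) = 103/191785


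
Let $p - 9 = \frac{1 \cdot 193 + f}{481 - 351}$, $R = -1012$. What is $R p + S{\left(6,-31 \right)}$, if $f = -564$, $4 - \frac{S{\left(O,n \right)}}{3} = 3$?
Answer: $- \frac{404099}{65} \approx -6216.9$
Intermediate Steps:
$S{\left(O,n \right)} = 3$ ($S{\left(O,n \right)} = 12 - 9 = 3$)
$p = \frac{799}{130}$ ($p = 9 + \frac{1 \cdot 193 - 564}{481 - 351} = 9 + \frac{193 - 564}{130} = 9 - \frac{371}{130} = \frac{799}{130} \approx 6.1462$)
$R p + S{\left(6,-31 \right)} = \left(-1012\right) \frac{799}{130} + 3 = - \frac{404294}{65} + 3 = - \frac{404099}{65}$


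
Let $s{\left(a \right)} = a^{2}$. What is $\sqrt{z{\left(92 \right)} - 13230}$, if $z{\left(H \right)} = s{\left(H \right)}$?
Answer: $i \sqrt{4766} \approx 69.036 i$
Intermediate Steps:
$z{\left(H \right)} = H^{2}$
$\sqrt{z{\left(92 \right)} - 13230} = \sqrt{92^{2} - 13230} = \sqrt{8464 - 13230} = \sqrt{-4766} = i \sqrt{4766}$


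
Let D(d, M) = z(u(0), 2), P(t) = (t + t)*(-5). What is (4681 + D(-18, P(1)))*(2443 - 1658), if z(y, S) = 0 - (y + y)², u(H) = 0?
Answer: 3674585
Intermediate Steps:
P(t) = -10*t (P(t) = (2*t)*(-5) = -10*t)
z(y, S) = -4*y² (z(y, S) = 0 - (2*y)² = 0 - 4*y² = -4*y²)
D(d, M) = 0 (D(d, M) = -4*0² = -4*0 = 0)
(4681 + D(-18, P(1)))*(2443 - 1658) = (4681 + 0)*(2443 - 1658) = 4681*785 = 3674585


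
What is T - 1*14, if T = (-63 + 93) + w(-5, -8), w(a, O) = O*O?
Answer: 80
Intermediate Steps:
w(a, O) = O²
T = 94 (T = (-63 + 93) + (-8)² = 30 + 64 = 94)
T - 1*14 = 94 - 1*14 = 94 - 14 = 80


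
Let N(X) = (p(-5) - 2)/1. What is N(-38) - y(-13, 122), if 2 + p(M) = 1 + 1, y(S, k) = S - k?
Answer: 133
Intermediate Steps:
p(M) = 0 (p(M) = -2 + (1 + 1) = -2 + 2 = 0)
N(X) = -2 (N(X) = (0 - 2)/1 = 1*(-2) = -2)
N(-38) - y(-13, 122) = -2 - (-13 - 1*122) = -2 - (-13 - 122) = -2 - 1*(-135) = -2 + 135 = 133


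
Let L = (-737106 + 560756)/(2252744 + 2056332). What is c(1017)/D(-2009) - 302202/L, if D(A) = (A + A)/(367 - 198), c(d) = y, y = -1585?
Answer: 2616166292168543/354287150 ≈ 7.3843e+6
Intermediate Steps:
c(d) = -1585
D(A) = 2*A/169 (D(A) = (2*A)/169 = (2*A)*(1/169) = 2*A/169)
L = -88175/2154538 (L = -176350/4309076 = -176350*1/4309076 = -88175/2154538 ≈ -0.040925)
c(1017)/D(-2009) - 302202/L = -1585/((2/169)*(-2009)) - 302202/(-88175/2154538) = -1585/(-4018/169) - 302202*(-2154538/88175) = -1585*(-169/4018) + 651105692676/88175 = 267865/4018 + 651105692676/88175 = 2616166292168543/354287150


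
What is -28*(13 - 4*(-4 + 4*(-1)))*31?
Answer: -39060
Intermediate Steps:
-28*(13 - 4*(-4 + 4*(-1)))*31 = -28*(13 - 4*(-4 - 4))*31 = -28*(13 - 4*(-8))*31 = -28*(13 + 32)*31 = -28*45*31 = -1260*31 = -39060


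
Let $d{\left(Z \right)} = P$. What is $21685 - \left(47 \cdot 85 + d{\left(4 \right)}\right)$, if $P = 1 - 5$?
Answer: $17694$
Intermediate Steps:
$P = -4$ ($P = 1 - 5 = -4$)
$d{\left(Z \right)} = -4$
$21685 - \left(47 \cdot 85 + d{\left(4 \right)}\right) = 21685 - \left(47 \cdot 85 - 4\right) = 21685 - \left(3995 - 4\right) = 21685 - 3991 = 17694$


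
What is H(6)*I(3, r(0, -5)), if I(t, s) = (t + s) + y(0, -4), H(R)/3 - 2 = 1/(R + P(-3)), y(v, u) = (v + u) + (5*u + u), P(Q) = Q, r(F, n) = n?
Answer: -210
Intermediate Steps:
y(v, u) = v + 7*u (y(v, u) = (u + v) + 6*u = v + 7*u)
H(R) = 6 + 3/(-3 + R) (H(R) = 6 + 3/(R - 3) = 6 + 3/(-3 + R))
I(t, s) = -28 + s + t (I(t, s) = (t + s) + (0 + 7*(-4)) = (s + t) + (0 - 28) = (s + t) - 28 = -28 + s + t)
H(6)*I(3, r(0, -5)) = (3*(-5 + 2*6)/(-3 + 6))*(-28 - 5 + 3) = (3*(-5 + 12)/3)*(-30) = (3*(⅓)*7)*(-30) = 7*(-30) = -210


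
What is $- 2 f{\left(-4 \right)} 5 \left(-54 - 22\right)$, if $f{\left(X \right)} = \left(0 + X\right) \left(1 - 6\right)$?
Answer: $15200$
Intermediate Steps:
$f{\left(X \right)} = - 5 X$ ($f{\left(X \right)} = X \left(1 - 6\right) = X \left(-5\right) = - 5 X$)
$- 2 f{\left(-4 \right)} 5 \left(-54 - 22\right) = - 2 \left(\left(-5\right) \left(-4\right)\right) 5 \left(-54 - 22\right) = \left(-2\right) 20 \cdot 5 \left(-76\right) = \left(-40\right) 5 \left(-76\right) = \left(-200\right) \left(-76\right) = 15200$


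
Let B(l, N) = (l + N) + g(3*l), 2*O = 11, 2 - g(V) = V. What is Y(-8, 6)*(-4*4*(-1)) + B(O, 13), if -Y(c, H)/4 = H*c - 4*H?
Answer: 4612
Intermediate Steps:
g(V) = 2 - V
O = 11/2 (O = (½)*11 = 11/2 ≈ 5.5000)
Y(c, H) = 16*H - 4*H*c (Y(c, H) = -4*(H*c - 4*H) = -4*(-4*H + H*c) = 16*H - 4*H*c)
B(l, N) = 2 + N - 2*l (B(l, N) = (l + N) + (2 - 3*l) = (N + l) + (2 - 3*l) = 2 + N - 2*l)
Y(-8, 6)*(-4*4*(-1)) + B(O, 13) = (4*6*(4 - 1*(-8)))*(-4*4*(-1)) + (2 + 13 - 2*11/2) = (4*6*(4 + 8))*(-16*(-1)) + (2 + 13 - 11) = (4*6*12)*16 + 4 = 288*16 + 4 = 4608 + 4 = 4612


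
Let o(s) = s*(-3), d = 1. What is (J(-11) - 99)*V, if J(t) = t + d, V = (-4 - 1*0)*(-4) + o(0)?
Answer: -1744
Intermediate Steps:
o(s) = -3*s
V = 16 (V = (-4 - 1*0)*(-4) - 3*0 = (-4 + 0)*(-4) + 0 = -4*(-4) + 0 = 16 + 0 = 16)
J(t) = 1 + t (J(t) = t + 1 = 1 + t)
(J(-11) - 99)*V = ((1 - 11) - 99)*16 = (-10 - 99)*16 = -109*16 = -1744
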